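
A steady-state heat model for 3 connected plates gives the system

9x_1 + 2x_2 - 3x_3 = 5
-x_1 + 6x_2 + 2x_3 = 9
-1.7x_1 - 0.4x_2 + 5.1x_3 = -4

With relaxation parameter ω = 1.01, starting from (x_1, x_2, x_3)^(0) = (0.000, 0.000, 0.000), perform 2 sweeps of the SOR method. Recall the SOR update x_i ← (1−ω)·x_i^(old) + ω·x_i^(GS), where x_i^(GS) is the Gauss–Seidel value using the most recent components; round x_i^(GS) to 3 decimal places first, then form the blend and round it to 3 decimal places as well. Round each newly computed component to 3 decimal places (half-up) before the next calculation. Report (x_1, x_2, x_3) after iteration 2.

Iteration 1:
  x_1: GS value = (5 - (2)·0.000 - (-3)·0.000) / (9) = 0.556;  x_1 ← (1−ω)·0.000 + ω·0.556 = 0.562
  x_2: GS value = (9 - (-1)·0.562 - (2)·0.000) / (6) = 1.594;  x_2 ← (1−ω)·0.000 + ω·1.594 = 1.610
  x_3: GS value = (-4 - (-1.7)·0.562 - (-0.4)·1.610) / (5.1) = -0.471;  x_3 ← (1−ω)·0.000 + ω·-0.471 = -0.476
Iteration 2:
  x_1: GS value = (5 - (2)·1.610 - (-3)·-0.476) / (9) = 0.039;  x_1 ← (1−ω)·0.562 + ω·0.039 = 0.034
  x_2: GS value = (9 - (-1)·0.034 - (2)·-0.476) / (6) = 1.664;  x_2 ← (1−ω)·1.610 + ω·1.664 = 1.665
  x_3: GS value = (-4 - (-1.7)·0.034 - (-0.4)·1.665) / (5.1) = -0.642;  x_3 ← (1−ω)·-0.476 + ω·-0.642 = -0.644

(0.034, 1.665, -0.644)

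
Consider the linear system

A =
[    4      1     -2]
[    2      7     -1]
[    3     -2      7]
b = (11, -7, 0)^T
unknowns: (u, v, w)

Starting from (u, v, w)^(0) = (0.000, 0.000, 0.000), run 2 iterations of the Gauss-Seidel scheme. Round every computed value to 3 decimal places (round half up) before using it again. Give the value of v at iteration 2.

Iteration 1:
  u = (11 - (1)·0.000 - (-2)·0.000) / (4) = 2.750
  v = (-7 - (2)·2.750 - (-1)·0.000) / (7) = -1.786
  w = (0 - (3)·2.750 - (-2)·-1.786) / (7) = -1.689
Iteration 2:
  u = (11 - (1)·-1.786 - (-2)·-1.689) / (4) = 2.352
  v = (-7 - (2)·2.352 - (-1)·-1.689) / (7) = -1.913
  w = (0 - (3)·2.352 - (-2)·-1.913) / (7) = -1.555

-1.913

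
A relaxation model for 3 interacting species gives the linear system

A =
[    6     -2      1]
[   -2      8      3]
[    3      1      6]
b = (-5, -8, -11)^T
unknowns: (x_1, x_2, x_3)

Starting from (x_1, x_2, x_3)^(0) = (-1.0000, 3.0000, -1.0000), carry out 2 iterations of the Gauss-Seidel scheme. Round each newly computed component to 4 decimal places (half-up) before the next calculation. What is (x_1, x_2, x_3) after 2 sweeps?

(-0.6956, -0.4578, -1.4092)

Iteration 1:
  x_1 = (-5 - (-2)·3.0000 - (1)·-1.0000) / (6) = 0.3333
  x_2 = (-8 - (-2)·0.3333 - (3)·-1.0000) / (8) = -0.5417
  x_3 = (-11 - (3)·0.3333 - (1)·-0.5417) / (6) = -1.9097
Iteration 2:
  x_1 = (-5 - (-2)·-0.5417 - (1)·-1.9097) / (6) = -0.6956
  x_2 = (-8 - (-2)·-0.6956 - (3)·-1.9097) / (8) = -0.4578
  x_3 = (-11 - (3)·-0.6956 - (1)·-0.4578) / (6) = -1.4092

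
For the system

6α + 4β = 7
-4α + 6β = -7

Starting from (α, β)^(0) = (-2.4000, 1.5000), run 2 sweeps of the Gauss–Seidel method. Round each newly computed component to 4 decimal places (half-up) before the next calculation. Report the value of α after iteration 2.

1.8703

Iteration 1:
  α = (7 - (4)·1.5000) / (6) = 0.1667
  β = (-7 - (-4)·0.1667) / (6) = -1.0555
Iteration 2:
  α = (7 - (4)·-1.0555) / (6) = 1.8703
  β = (-7 - (-4)·1.8703) / (6) = 0.0802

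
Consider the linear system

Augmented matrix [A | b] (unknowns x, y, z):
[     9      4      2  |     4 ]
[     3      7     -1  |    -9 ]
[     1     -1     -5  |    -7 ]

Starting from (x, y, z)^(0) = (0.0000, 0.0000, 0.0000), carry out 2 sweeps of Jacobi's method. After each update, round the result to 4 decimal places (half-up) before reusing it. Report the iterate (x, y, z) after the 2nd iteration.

(0.7048, -1.2762, 1.7460)

Iteration 1:
  x = (4 - (4)·0.0000 - (2)·0.0000) / (9) = 0.4444
  y = (-9 - (3)·0.0000 - (-1)·0.0000) / (7) = -1.2857
  z = (-7 - (1)·0.0000 - (-1)·0.0000) / (-5) = 1.4000
Iteration 2:
  x = (4 - (4)·-1.2857 - (2)·1.4000) / (9) = 0.7048
  y = (-9 - (3)·0.4444 - (-1)·1.4000) / (7) = -1.2762
  z = (-7 - (1)·0.4444 - (-1)·-1.2857) / (-5) = 1.7460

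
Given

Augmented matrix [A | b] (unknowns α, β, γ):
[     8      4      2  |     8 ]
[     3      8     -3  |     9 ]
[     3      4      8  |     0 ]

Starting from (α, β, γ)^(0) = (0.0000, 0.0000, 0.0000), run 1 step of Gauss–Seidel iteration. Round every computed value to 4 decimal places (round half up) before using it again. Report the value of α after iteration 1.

Iteration 1:
  α = (8 - (4)·0.0000 - (2)·0.0000) / (8) = 1.0000
  β = (9 - (3)·1.0000 - (-3)·0.0000) / (8) = 0.7500
  γ = (0 - (3)·1.0000 - (4)·0.7500) / (8) = -0.7500

1.0000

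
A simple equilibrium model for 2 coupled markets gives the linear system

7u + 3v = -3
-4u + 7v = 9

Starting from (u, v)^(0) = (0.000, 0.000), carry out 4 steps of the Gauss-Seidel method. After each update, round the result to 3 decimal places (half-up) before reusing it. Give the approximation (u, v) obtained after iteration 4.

Iteration 1:
  u = (-3 - (3)·0.000) / (7) = -0.429
  v = (9 - (-4)·-0.429) / (7) = 1.041
Iteration 2:
  u = (-3 - (3)·1.041) / (7) = -0.875
  v = (9 - (-4)·-0.875) / (7) = 0.786
Iteration 3:
  u = (-3 - (3)·0.786) / (7) = -0.765
  v = (9 - (-4)·-0.765) / (7) = 0.849
Iteration 4:
  u = (-3 - (3)·0.849) / (7) = -0.792
  v = (9 - (-4)·-0.792) / (7) = 0.833

(-0.792, 0.833)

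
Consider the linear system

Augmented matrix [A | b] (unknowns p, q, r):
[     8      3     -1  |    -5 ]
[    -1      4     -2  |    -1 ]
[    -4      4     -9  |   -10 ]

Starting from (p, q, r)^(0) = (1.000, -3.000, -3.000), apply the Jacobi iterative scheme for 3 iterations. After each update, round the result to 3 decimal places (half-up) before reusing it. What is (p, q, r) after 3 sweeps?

Iteration 1:
  p = (-5 - (3)·-3.000 - (-1)·-3.000) / (8) = 0.125
  q = (-1 - (-1)·1.000 - (-2)·-3.000) / (4) = -1.500
  r = (-10 - (-4)·1.000 - (4)·-3.000) / (-9) = -0.667
Iteration 2:
  p = (-5 - (3)·-1.500 - (-1)·-0.667) / (8) = -0.146
  q = (-1 - (-1)·0.125 - (-2)·-0.667) / (4) = -0.552
  r = (-10 - (-4)·0.125 - (4)·-1.500) / (-9) = 0.389
Iteration 3:
  p = (-5 - (3)·-0.552 - (-1)·0.389) / (8) = -0.369
  q = (-1 - (-1)·-0.146 - (-2)·0.389) / (4) = -0.092
  r = (-10 - (-4)·-0.146 - (4)·-0.552) / (-9) = 0.931

(-0.369, -0.092, 0.931)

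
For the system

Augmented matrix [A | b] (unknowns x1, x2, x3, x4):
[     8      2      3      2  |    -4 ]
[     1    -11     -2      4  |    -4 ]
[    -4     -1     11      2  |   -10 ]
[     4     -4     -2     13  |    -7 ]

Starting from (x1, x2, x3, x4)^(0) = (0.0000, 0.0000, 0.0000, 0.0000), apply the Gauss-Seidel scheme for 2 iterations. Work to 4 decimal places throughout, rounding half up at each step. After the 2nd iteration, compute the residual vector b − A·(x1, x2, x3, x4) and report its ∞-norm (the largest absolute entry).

0.7854

Iteration 1:
  x1 = (-4 - (2)·0.0000 - (3)·0.0000 - (2)·0.0000) / (8) = -0.5000
  x2 = (-4 - (1)·-0.5000 - (-2)·0.0000 - (4)·0.0000) / (-11) = 0.3182
  x3 = (-10 - (-4)·-0.5000 - (-1)·0.3182 - (2)·0.0000) / (11) = -1.0620
  x4 = (-7 - (4)·-0.5000 - (-4)·0.3182 - (-2)·-1.0620) / (13) = -0.4501
Iteration 2:
  x1 = (-4 - (2)·0.3182 - (3)·-1.0620 - (2)·-0.4501) / (8) = -0.0688
  x2 = (-4 - (1)·-0.0688 - (-2)·-1.0620 - (4)·-0.4501) / (-11) = 0.3868
  x3 = (-10 - (-4)·-0.0688 - (-1)·0.3868 - (2)·-0.4501) / (11) = -0.8171
  x4 = (-7 - (4)·-0.0688 - (-4)·0.3868 - (-2)·-0.8171) / (13) = -0.5240
Residual b − A·x = (-0.7239, 0.7854, 0.1477, 0.0002); ∞-norm = 0.7854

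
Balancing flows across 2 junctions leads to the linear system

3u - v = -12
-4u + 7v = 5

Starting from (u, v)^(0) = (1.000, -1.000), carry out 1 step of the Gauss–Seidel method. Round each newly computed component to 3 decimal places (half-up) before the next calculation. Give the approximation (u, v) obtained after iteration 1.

Iteration 1:
  u = (-12 - (-1)·-1.000) / (3) = -4.333
  v = (5 - (-4)·-4.333) / (7) = -1.762

(-4.333, -1.762)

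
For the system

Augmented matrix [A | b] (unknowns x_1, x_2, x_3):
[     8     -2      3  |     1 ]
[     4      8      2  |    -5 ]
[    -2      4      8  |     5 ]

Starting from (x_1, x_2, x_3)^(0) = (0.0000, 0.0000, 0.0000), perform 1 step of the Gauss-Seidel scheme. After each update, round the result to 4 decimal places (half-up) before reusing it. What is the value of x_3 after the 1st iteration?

Iteration 1:
  x_1 = (1 - (-2)·0.0000 - (3)·0.0000) / (8) = 0.1250
  x_2 = (-5 - (4)·0.1250 - (2)·0.0000) / (8) = -0.6875
  x_3 = (5 - (-2)·0.1250 - (4)·-0.6875) / (8) = 1.0000

1.0000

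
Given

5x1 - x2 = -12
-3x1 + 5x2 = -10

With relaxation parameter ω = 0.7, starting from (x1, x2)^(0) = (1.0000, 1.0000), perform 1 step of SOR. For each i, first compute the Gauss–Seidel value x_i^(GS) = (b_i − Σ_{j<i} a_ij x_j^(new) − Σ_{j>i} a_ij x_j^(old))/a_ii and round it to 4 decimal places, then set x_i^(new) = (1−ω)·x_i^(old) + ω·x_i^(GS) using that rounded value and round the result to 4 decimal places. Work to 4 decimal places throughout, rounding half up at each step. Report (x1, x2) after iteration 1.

Iteration 1:
  x1: GS value = (-12 - (-1)·1.0000) / (5) = -2.2000;  x1 ← (1−ω)·1.0000 + ω·-2.2000 = -1.2400
  x2: GS value = (-10 - (-3)·-1.2400) / (5) = -2.7440;  x2 ← (1−ω)·1.0000 + ω·-2.7440 = -1.6208

(-1.2400, -1.6208)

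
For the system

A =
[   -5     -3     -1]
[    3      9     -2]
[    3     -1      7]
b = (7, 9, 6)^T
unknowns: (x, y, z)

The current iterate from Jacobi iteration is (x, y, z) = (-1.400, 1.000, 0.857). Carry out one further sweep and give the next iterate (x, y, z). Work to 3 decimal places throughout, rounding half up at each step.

One sweep:
  x = (7 - (-3)·1.000 - (-1)·0.857) / (-5) = -2.171
  y = (9 - (3)·-1.400 - (-2)·0.857) / (9) = 1.657
  z = (6 - (3)·-1.400 - (-1)·1.000) / (7) = 1.600

(-2.171, 1.657, 1.600)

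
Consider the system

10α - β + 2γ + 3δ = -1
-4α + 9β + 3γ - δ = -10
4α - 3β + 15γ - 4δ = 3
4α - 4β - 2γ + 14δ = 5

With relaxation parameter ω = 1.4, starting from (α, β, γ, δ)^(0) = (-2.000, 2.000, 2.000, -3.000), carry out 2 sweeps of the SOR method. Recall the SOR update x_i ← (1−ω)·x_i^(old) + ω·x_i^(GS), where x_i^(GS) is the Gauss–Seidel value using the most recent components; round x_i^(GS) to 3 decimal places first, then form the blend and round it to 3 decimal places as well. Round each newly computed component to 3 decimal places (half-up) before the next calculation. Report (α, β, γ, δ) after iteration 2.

Iteration 1:
  α: GS value = (-1 - (-1)·2.000 - (2)·2.000 - (3)·-3.000) / (10) = 0.600;  α ← (1−ω)·-2.000 + ω·0.600 = 1.640
  β: GS value = (-10 - (-4)·1.640 - (3)·2.000 - (-1)·-3.000) / (9) = -1.382;  β ← (1−ω)·2.000 + ω·-1.382 = -2.735
  γ: GS value = (3 - (4)·1.640 - (-3)·-2.735 - (-4)·-3.000) / (15) = -1.584;  γ ← (1−ω)·2.000 + ω·-1.584 = -3.018
  δ: GS value = (5 - (4)·1.640 - (-4)·-2.735 - (-2)·-3.018) / (14) = -1.324;  δ ← (1−ω)·-3.000 + ω·-1.324 = -0.654
Iteration 2:
  α: GS value = (-1 - (-1)·-2.735 - (2)·-3.018 - (3)·-0.654) / (10) = 0.426;  α ← (1−ω)·1.640 + ω·0.426 = -0.060
  β: GS value = (-10 - (-4)·-0.060 - (3)·-3.018 - (-1)·-0.654) / (9) = -0.204;  β ← (1−ω)·-2.735 + ω·-0.204 = 0.808
  γ: GS value = (3 - (4)·-0.060 - (-3)·0.808 - (-4)·-0.654) / (15) = 0.203;  γ ← (1−ω)·-3.018 + ω·0.203 = 1.491
  δ: GS value = (5 - (4)·-0.060 - (-4)·0.808 - (-2)·1.491) / (14) = 0.818;  δ ← (1−ω)·-0.654 + ω·0.818 = 1.407

(-0.060, 0.808, 1.491, 1.407)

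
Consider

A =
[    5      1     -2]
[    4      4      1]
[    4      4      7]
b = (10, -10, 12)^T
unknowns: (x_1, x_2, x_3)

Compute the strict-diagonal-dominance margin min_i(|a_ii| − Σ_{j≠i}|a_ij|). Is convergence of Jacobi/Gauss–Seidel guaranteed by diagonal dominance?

row 1: |5| − (1+2) = 2
row 2: |4| − (4+1) = -1
row 3: |7| − (4+4) = -1
minimum over rows = -1 → not strictly diagonally dominant

-1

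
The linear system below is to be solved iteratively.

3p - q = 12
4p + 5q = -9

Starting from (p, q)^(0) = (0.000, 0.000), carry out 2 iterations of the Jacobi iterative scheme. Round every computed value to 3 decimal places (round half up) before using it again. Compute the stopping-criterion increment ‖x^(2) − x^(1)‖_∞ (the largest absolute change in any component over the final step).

3.200

Iteration 1:
  p = (12 - (-1)·0.000) / (3) = 4.000
  q = (-9 - (4)·0.000) / (5) = -1.800
Iteration 2:
  p = (12 - (-1)·-1.800) / (3) = 3.400
  q = (-9 - (4)·4.000) / (5) = -5.000
Change: (-0.600, -3.200) → max |·| = 3.200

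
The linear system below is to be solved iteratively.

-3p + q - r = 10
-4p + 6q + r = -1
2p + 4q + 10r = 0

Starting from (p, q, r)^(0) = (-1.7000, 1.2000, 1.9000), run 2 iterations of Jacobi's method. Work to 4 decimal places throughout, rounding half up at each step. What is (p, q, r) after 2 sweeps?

Iteration 1:
  p = (10 - (1)·1.2000 - (-1)·1.9000) / (-3) = -3.5667
  q = (-1 - (-4)·-1.7000 - (1)·1.9000) / (6) = -1.6167
  r = (0 - (2)·-1.7000 - (4)·1.2000) / (10) = -0.1400
Iteration 2:
  p = (10 - (1)·-1.6167 - (-1)·-0.1400) / (-3) = -3.8256
  q = (-1 - (-4)·-3.5667 - (1)·-0.1400) / (6) = -2.5211
  r = (0 - (2)·-3.5667 - (4)·-1.6167) / (10) = 1.3600

(-3.8256, -2.5211, 1.3600)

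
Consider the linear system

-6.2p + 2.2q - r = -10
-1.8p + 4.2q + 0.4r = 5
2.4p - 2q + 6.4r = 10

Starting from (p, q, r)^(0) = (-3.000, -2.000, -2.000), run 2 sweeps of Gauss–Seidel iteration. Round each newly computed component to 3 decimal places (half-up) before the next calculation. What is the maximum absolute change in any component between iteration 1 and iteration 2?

Iteration 1:
  p = (-10 - (2.2)·-2.000 - (-1)·-2.000) / (-6.2) = 1.226
  q = (5 - (-1.8)·1.226 - (0.4)·-2.000) / (4.2) = 1.906
  r = (10 - (2.4)·1.226 - (-2)·1.906) / (6.4) = 1.698
Iteration 2:
  p = (-10 - (2.2)·1.906 - (-1)·1.698) / (-6.2) = 2.015
  q = (5 - (-1.8)·2.015 - (0.4)·1.698) / (4.2) = 1.892
  r = (10 - (2.4)·2.015 - (-2)·1.892) / (6.4) = 1.398
Change: (0.789, -0.014, -0.300) → max |·| = 0.789

0.789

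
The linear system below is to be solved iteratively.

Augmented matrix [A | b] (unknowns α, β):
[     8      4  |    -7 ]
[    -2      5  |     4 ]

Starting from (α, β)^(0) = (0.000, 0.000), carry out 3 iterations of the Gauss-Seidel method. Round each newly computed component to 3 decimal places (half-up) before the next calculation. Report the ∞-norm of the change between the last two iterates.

Iteration 1:
  α = (-7 - (4)·0.000) / (8) = -0.875
  β = (4 - (-2)·-0.875) / (5) = 0.450
Iteration 2:
  α = (-7 - (4)·0.450) / (8) = -1.100
  β = (4 - (-2)·-1.100) / (5) = 0.360
Iteration 3:
  α = (-7 - (4)·0.360) / (8) = -1.055
  β = (4 - (-2)·-1.055) / (5) = 0.378
Change: (0.045, 0.018) → max |·| = 0.045

0.045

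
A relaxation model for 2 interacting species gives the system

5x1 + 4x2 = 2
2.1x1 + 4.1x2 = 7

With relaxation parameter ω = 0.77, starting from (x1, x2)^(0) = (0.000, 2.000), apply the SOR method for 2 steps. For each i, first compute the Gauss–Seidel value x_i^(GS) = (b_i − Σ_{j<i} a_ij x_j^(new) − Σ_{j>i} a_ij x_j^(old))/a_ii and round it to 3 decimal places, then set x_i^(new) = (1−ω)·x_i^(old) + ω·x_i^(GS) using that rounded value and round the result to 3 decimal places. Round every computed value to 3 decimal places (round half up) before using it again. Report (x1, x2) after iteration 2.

(-1.222, 2.288)

Iteration 1:
  x1: GS value = (2 - (4)·2.000) / (5) = -1.200;  x1 ← (1−ω)·0.000 + ω·-1.200 = -0.924
  x2: GS value = (7 - (2.1)·-0.924) / (4.1) = 2.181;  x2 ← (1−ω)·2.000 + ω·2.181 = 2.139
Iteration 2:
  x1: GS value = (2 - (4)·2.139) / (5) = -1.311;  x1 ← (1−ω)·-0.924 + ω·-1.311 = -1.222
  x2: GS value = (7 - (2.1)·-1.222) / (4.1) = 2.333;  x2 ← (1−ω)·2.139 + ω·2.333 = 2.288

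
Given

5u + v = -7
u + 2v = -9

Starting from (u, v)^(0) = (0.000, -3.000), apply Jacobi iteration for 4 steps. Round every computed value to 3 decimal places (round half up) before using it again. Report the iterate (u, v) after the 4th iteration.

(-0.550, -4.210)

Iteration 1:
  u = (-7 - (1)·-3.000) / (5) = -0.800
  v = (-9 - (1)·0.000) / (2) = -4.500
Iteration 2:
  u = (-7 - (1)·-4.500) / (5) = -0.500
  v = (-9 - (1)·-0.800) / (2) = -4.100
Iteration 3:
  u = (-7 - (1)·-4.100) / (5) = -0.580
  v = (-9 - (1)·-0.500) / (2) = -4.250
Iteration 4:
  u = (-7 - (1)·-4.250) / (5) = -0.550
  v = (-9 - (1)·-0.580) / (2) = -4.210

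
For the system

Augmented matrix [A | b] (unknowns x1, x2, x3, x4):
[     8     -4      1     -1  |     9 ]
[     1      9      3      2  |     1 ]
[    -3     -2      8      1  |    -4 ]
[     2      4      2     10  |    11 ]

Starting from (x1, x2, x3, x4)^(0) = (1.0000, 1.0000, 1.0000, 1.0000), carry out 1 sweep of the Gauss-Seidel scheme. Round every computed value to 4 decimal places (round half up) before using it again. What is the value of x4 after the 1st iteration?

Iteration 1:
  x1 = (9 - (-4)·1.0000 - (1)·1.0000 - (-1)·1.0000) / (8) = 1.6250
  x2 = (1 - (1)·1.6250 - (3)·1.0000 - (2)·1.0000) / (9) = -0.6250
  x3 = (-4 - (-3)·1.6250 - (-2)·-0.6250 - (1)·1.0000) / (8) = -0.1719
  x4 = (11 - (2)·1.6250 - (4)·-0.6250 - (2)·-0.1719) / (10) = 1.0594

1.0594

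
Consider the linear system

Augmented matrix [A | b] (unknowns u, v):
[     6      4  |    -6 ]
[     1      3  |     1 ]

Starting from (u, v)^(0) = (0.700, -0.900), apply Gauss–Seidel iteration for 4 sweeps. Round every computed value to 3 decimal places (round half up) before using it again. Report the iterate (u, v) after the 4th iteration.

Iteration 1:
  u = (-6 - (4)·-0.900) / (6) = -0.400
  v = (1 - (1)·-0.400) / (3) = 0.467
Iteration 2:
  u = (-6 - (4)·0.467) / (6) = -1.311
  v = (1 - (1)·-1.311) / (3) = 0.770
Iteration 3:
  u = (-6 - (4)·0.770) / (6) = -1.513
  v = (1 - (1)·-1.513) / (3) = 0.838
Iteration 4:
  u = (-6 - (4)·0.838) / (6) = -1.559
  v = (1 - (1)·-1.559) / (3) = 0.853

(-1.559, 0.853)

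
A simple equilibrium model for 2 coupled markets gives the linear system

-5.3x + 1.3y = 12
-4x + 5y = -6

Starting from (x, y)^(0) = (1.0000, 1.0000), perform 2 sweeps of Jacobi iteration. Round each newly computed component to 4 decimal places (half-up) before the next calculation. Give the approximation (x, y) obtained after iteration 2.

(-2.3623, -2.8151)

Iteration 1:
  x = (12 - (1.3)·1.0000) / (-5.3) = -2.0189
  y = (-6 - (-4)·1.0000) / (5) = -0.4000
Iteration 2:
  x = (12 - (1.3)·-0.4000) / (-5.3) = -2.3623
  y = (-6 - (-4)·-2.0189) / (5) = -2.8151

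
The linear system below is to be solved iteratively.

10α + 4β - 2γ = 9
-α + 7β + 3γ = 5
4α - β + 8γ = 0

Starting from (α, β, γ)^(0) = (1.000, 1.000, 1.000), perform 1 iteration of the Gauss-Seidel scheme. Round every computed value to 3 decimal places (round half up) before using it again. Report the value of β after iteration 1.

0.386

Iteration 1:
  α = (9 - (4)·1.000 - (-2)·1.000) / (10) = 0.700
  β = (5 - (-1)·0.700 - (3)·1.000) / (7) = 0.386
  γ = (0 - (4)·0.700 - (-1)·0.386) / (8) = -0.302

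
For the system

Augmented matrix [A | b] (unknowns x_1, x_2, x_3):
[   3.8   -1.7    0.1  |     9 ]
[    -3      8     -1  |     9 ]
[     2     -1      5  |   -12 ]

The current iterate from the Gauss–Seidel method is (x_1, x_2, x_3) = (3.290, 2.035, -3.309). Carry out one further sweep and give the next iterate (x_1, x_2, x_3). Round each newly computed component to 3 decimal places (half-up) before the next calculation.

One sweep:
  x_1 = (9 - (-1.7)·2.035 - (0.1)·-3.309) / (3.8) = 3.366
  x_2 = (9 - (-3)·3.366 - (-1)·-3.309) / (8) = 1.974
  x_3 = (-12 - (2)·3.366 - (-1)·1.974) / (5) = -3.352

(3.366, 1.974, -3.352)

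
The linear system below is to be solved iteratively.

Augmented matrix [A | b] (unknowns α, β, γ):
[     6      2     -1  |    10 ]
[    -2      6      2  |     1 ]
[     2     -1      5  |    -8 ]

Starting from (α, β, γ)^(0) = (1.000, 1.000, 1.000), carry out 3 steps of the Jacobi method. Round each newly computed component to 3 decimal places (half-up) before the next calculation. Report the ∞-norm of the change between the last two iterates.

Iteration 1:
  α = (10 - (2)·1.000 - (-1)·1.000) / (6) = 1.500
  β = (1 - (-2)·1.000 - (2)·1.000) / (6) = 0.167
  γ = (-8 - (2)·1.000 - (-1)·1.000) / (5) = -1.800
Iteration 2:
  α = (10 - (2)·0.167 - (-1)·-1.800) / (6) = 1.311
  β = (1 - (-2)·1.500 - (2)·-1.800) / (6) = 1.267
  γ = (-8 - (2)·1.500 - (-1)·0.167) / (5) = -2.167
Iteration 3:
  α = (10 - (2)·1.267 - (-1)·-2.167) / (6) = 0.883
  β = (1 - (-2)·1.311 - (2)·-2.167) / (6) = 1.326
  γ = (-8 - (2)·1.311 - (-1)·1.267) / (5) = -1.871
Change: (-0.428, 0.059, 0.296) → max |·| = 0.428

0.428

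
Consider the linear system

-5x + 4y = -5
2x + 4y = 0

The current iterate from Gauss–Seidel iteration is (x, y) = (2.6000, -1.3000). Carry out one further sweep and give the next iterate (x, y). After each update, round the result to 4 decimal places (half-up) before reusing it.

(-0.0400, 0.0200)

One sweep:
  x = (-5 - (4)·-1.3000) / (-5) = -0.0400
  y = (0 - (2)·-0.0400) / (4) = 0.0200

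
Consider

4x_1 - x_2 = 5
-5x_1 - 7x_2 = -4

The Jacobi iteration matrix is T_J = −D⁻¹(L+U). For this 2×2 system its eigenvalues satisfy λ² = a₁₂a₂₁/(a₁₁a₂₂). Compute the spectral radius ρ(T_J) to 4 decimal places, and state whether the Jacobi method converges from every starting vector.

0.4226

a₁₂a₂₁/(a₁₁a₂₂) = (-1)·(-5) / ((4)·(-7)) = -0.178571
ρ = √|-0.178571| = √0.178571 = 0.4226
ρ < 1, so Jacobi converges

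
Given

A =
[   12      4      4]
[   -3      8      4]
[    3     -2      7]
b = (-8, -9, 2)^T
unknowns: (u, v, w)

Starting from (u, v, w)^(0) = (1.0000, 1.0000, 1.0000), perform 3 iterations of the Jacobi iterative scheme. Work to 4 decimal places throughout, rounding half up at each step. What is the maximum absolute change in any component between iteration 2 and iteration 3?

0.5714

Iteration 1:
  u = (-8 - (4)·1.0000 - (4)·1.0000) / (12) = -1.3333
  v = (-9 - (-3)·1.0000 - (4)·1.0000) / (8) = -1.2500
  w = (2 - (3)·1.0000 - (-2)·1.0000) / (7) = 0.1429
Iteration 2:
  u = (-8 - (4)·-1.2500 - (4)·0.1429) / (12) = -0.2976
  v = (-9 - (-3)·-1.3333 - (4)·0.1429) / (8) = -1.6964
  w = (2 - (3)·-1.3333 - (-2)·-1.2500) / (7) = 0.5000
Iteration 3:
  u = (-8 - (4)·-1.6964 - (4)·0.5000) / (12) = -0.2679
  v = (-9 - (-3)·-0.2976 - (4)·0.5000) / (8) = -1.4866
  w = (2 - (3)·-0.2976 - (-2)·-1.6964) / (7) = -0.0714
Change: (0.0297, 0.2098, -0.5714) → max |·| = 0.5714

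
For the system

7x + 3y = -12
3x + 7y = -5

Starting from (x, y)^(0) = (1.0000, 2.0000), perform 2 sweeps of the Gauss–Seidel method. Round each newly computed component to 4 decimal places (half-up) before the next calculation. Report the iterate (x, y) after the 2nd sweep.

Iteration 1:
  x = (-12 - (3)·2.0000) / (7) = -2.5714
  y = (-5 - (3)·-2.5714) / (7) = 0.3877
Iteration 2:
  x = (-12 - (3)·0.3877) / (7) = -1.8804
  y = (-5 - (3)·-1.8804) / (7) = 0.0916

(-1.8804, 0.0916)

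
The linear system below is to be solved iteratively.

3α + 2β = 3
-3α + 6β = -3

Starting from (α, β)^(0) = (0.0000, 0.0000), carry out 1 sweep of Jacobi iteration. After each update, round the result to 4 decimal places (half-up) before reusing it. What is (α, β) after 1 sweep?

(1.0000, -0.5000)

Iteration 1:
  α = (3 - (2)·0.0000) / (3) = 1.0000
  β = (-3 - (-3)·0.0000) / (6) = -0.5000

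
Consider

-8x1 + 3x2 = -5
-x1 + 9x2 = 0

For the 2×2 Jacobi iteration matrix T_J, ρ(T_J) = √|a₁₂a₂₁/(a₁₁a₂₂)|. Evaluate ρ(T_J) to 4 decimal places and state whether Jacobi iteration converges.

0.2041

a₁₂a₂₁/(a₁₁a₂₂) = (3)·(-1) / ((-8)·(9)) = 0.041667
ρ = √|0.041667| = √0.041667 = 0.2041
ρ < 1, so Jacobi converges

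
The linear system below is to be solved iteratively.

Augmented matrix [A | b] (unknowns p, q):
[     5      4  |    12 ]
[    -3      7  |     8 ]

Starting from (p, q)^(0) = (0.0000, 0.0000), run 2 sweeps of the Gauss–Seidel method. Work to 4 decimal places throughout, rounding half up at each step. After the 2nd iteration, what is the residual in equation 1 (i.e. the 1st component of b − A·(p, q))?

2.9775

Iteration 1:
  p = (12 - (4)·0.0000) / (5) = 2.4000
  q = (8 - (-3)·2.4000) / (7) = 2.1714
Iteration 2:
  p = (12 - (4)·2.1714) / (5) = 0.6629
  q = (8 - (-3)·0.6629) / (7) = 1.4270
Residual b − A·x = (2.9775, -0.0003)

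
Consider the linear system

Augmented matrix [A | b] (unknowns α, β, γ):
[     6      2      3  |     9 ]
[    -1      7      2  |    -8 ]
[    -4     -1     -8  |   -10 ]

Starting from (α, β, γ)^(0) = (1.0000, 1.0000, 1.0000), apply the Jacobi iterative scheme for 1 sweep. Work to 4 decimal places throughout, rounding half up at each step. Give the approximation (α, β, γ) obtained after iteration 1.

Iteration 1:
  α = (9 - (2)·1.0000 - (3)·1.0000) / (6) = 0.6667
  β = (-8 - (-1)·1.0000 - (2)·1.0000) / (7) = -1.2857
  γ = (-10 - (-4)·1.0000 - (-1)·1.0000) / (-8) = 0.6250

(0.6667, -1.2857, 0.6250)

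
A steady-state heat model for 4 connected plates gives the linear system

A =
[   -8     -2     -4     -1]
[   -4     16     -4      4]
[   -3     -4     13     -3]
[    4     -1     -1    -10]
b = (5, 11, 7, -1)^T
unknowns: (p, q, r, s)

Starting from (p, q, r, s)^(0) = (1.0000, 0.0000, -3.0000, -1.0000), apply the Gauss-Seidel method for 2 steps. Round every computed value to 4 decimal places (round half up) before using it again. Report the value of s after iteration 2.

Iteration 1:
  p = (5 - (-2)·0.0000 - (-4)·-3.0000 - (-1)·-1.0000) / (-8) = 1.0000
  q = (11 - (-4)·1.0000 - (-4)·-3.0000 - (4)·-1.0000) / (16) = 0.4375
  r = (7 - (-3)·1.0000 - (-4)·0.4375 - (-3)·-1.0000) / (13) = 0.6731
  s = (-1 - (4)·1.0000 - (-1)·0.4375 - (-1)·0.6731) / (-10) = 0.3889
Iteration 2:
  p = (5 - (-2)·0.4375 - (-4)·0.6731 - (-1)·0.3889) / (-8) = -1.1195
  q = (11 - (-4)·-1.1195 - (-4)·0.6731 - (4)·0.3889) / (16) = 0.4787
  r = (7 - (-3)·-1.1195 - (-4)·0.4787 - (-3)·0.3889) / (13) = 0.5172
  s = (-1 - (4)·-1.1195 - (-1)·0.4787 - (-1)·0.5172) / (-10) = -0.4474

-0.4474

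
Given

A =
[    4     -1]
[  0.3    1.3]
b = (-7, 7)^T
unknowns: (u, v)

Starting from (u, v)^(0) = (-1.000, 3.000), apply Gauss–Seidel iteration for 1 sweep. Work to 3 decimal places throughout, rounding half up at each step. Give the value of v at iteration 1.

Iteration 1:
  u = (-7 - (-1)·3.000) / (4) = -1.000
  v = (7 - (0.3)·-1.000) / (1.3) = 5.615

5.615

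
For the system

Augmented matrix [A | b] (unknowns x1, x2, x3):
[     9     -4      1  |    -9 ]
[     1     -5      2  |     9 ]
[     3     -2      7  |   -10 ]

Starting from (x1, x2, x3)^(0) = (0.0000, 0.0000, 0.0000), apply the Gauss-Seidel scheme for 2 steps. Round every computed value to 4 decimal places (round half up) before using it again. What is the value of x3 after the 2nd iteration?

Iteration 1:
  x1 = (-9 - (-4)·0.0000 - (1)·0.0000) / (9) = -1.0000
  x2 = (9 - (1)·-1.0000 - (2)·0.0000) / (-5) = -2.0000
  x3 = (-10 - (3)·-1.0000 - (-2)·-2.0000) / (7) = -1.5714
Iteration 2:
  x1 = (-9 - (-4)·-2.0000 - (1)·-1.5714) / (9) = -1.7143
  x2 = (9 - (1)·-1.7143 - (2)·-1.5714) / (-5) = -2.7714
  x3 = (-10 - (3)·-1.7143 - (-2)·-2.7714) / (7) = -1.4857

-1.4857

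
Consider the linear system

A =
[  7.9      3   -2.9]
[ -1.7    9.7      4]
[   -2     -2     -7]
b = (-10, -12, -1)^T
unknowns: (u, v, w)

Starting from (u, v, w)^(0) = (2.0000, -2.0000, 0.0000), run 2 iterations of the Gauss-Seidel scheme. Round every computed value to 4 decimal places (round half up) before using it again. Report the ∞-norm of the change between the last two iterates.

0.2768

Iteration 1:
  u = (-10 - (3)·-2.0000 - (-2.9)·0.0000) / (7.9) = -0.5063
  v = (-12 - (-1.7)·-0.5063 - (4)·0.0000) / (9.7) = -1.3258
  w = (-1 - (-2)·-0.5063 - (-2)·-1.3258) / (-7) = 0.6663
Iteration 2:
  u = (-10 - (3)·-1.3258 - (-2.9)·0.6663) / (7.9) = -0.5178
  v = (-12 - (-1.7)·-0.5178 - (4)·0.6663) / (9.7) = -1.6026
  w = (-1 - (-2)·-0.5178 - (-2)·-1.6026) / (-7) = 0.7487
Change: (-0.0115, -0.2768, 0.0824) → max |·| = 0.2768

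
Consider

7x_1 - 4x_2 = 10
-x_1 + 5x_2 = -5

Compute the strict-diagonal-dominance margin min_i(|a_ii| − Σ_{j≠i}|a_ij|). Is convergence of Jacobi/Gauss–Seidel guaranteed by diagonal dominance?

row 1: |7| − (4) = 3
row 2: |5| − (1) = 4
minimum over rows = 3 → strictly diagonally dominant (convergence guaranteed)

3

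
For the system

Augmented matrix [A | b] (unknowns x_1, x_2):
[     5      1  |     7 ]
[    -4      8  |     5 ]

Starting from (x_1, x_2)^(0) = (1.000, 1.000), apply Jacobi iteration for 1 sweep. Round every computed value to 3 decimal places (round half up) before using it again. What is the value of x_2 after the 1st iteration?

1.125

Iteration 1:
  x_1 = (7 - (1)·1.000) / (5) = 1.200
  x_2 = (5 - (-4)·1.000) / (8) = 1.125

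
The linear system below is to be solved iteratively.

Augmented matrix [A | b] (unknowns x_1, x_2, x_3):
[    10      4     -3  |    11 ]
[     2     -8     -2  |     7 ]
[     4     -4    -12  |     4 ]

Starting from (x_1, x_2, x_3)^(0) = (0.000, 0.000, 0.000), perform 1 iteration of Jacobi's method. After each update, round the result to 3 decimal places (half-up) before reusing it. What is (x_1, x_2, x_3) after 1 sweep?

(1.100, -0.875, -0.333)

Iteration 1:
  x_1 = (11 - (4)·0.000 - (-3)·0.000) / (10) = 1.100
  x_2 = (7 - (2)·0.000 - (-2)·0.000) / (-8) = -0.875
  x_3 = (4 - (4)·0.000 - (-4)·0.000) / (-12) = -0.333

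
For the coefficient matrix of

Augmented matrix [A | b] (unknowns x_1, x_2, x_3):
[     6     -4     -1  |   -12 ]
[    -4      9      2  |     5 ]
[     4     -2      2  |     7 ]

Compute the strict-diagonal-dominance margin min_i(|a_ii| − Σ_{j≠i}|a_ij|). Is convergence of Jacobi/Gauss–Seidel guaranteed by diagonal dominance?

-4

row 1: |6| − (4+1) = 1
row 2: |9| − (4+2) = 3
row 3: |2| − (4+2) = -4
minimum over rows = -4 → not strictly diagonally dominant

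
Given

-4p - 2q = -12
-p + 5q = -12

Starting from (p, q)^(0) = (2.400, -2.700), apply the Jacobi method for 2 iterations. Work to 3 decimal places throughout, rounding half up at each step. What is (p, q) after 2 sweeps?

Iteration 1:
  p = (-12 - (-2)·-2.700) / (-4) = 4.350
  q = (-12 - (-1)·2.400) / (5) = -1.920
Iteration 2:
  p = (-12 - (-2)·-1.920) / (-4) = 3.960
  q = (-12 - (-1)·4.350) / (5) = -1.530

(3.960, -1.530)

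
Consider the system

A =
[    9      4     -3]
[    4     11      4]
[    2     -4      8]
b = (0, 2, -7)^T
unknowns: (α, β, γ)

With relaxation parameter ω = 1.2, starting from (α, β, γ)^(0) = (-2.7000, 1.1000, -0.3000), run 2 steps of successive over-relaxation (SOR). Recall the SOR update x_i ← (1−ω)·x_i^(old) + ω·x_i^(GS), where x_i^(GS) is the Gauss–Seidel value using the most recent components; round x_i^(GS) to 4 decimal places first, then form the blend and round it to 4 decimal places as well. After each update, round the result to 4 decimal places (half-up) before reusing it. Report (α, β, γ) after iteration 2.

(-0.4019, 0.7105, -0.3394)

Iteration 1:
  α: GS value = (0 - (4)·1.1000 - (-3)·-0.3000) / (9) = -0.5889;  α ← (1−ω)·-2.7000 + ω·-0.5889 = -0.1667
  β: GS value = (2 - (4)·-0.1667 - (4)·-0.3000) / (11) = 0.3515;  β ← (1−ω)·1.1000 + ω·0.3515 = 0.2018
  γ: GS value = (-7 - (2)·-0.1667 - (-4)·0.2018) / (8) = -0.7324;  γ ← (1−ω)·-0.3000 + ω·-0.7324 = -0.8189
Iteration 2:
  α: GS value = (0 - (4)·0.2018 - (-3)·-0.8189) / (9) = -0.3627;  α ← (1−ω)·-0.1667 + ω·-0.3627 = -0.4019
  β: GS value = (2 - (4)·-0.4019 - (4)·-0.8189) / (11) = 0.6257;  β ← (1−ω)·0.2018 + ω·0.6257 = 0.7105
  γ: GS value = (-7 - (2)·-0.4019 - (-4)·0.7105) / (8) = -0.4193;  γ ← (1−ω)·-0.8189 + ω·-0.4193 = -0.3394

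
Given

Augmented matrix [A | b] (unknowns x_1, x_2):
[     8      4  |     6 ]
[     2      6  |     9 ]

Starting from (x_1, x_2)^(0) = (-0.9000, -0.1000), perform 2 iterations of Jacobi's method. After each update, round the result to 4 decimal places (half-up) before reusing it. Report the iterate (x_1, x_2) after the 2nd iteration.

(-0.1500, 1.2333)

Iteration 1:
  x_1 = (6 - (4)·-0.1000) / (8) = 0.8000
  x_2 = (9 - (2)·-0.9000) / (6) = 1.8000
Iteration 2:
  x_1 = (6 - (4)·1.8000) / (8) = -0.1500
  x_2 = (9 - (2)·0.8000) / (6) = 1.2333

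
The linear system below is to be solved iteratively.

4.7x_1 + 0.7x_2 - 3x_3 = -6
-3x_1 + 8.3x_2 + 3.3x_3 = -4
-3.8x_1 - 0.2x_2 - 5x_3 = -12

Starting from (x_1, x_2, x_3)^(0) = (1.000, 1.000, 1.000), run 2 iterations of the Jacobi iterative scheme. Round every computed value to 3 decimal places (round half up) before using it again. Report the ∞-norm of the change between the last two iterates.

1.419

Iteration 1:
  x_1 = (-6 - (0.7)·1.000 - (-3)·1.000) / (4.7) = -0.787
  x_2 = (-4 - (-3)·1.000 - (3.3)·1.000) / (8.3) = -0.518
  x_3 = (-12 - (-3.8)·1.000 - (-0.2)·1.000) / (-5) = 1.600
Iteration 2:
  x_1 = (-6 - (0.7)·-0.518 - (-3)·1.600) / (4.7) = -0.178
  x_2 = (-4 - (-3)·-0.787 - (3.3)·1.600) / (8.3) = -1.403
  x_3 = (-12 - (-3.8)·-0.787 - (-0.2)·-0.518) / (-5) = 3.019
Change: (0.609, -0.885, 1.419) → max |·| = 1.419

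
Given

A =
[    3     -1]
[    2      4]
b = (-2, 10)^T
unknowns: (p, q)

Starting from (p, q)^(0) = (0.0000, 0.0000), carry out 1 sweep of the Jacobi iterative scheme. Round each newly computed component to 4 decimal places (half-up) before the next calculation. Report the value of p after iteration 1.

-0.6667

Iteration 1:
  p = (-2 - (-1)·0.0000) / (3) = -0.6667
  q = (10 - (2)·0.0000) / (4) = 2.5000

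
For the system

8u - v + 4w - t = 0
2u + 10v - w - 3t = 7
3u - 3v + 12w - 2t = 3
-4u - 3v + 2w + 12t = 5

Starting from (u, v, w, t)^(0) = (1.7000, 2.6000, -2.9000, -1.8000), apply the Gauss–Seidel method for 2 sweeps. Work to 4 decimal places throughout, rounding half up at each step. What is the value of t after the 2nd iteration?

Iteration 1:
  u = (0 - (-1)·2.6000 - (4)·-2.9000 - (-1)·-1.8000) / (8) = 1.5500
  v = (7 - (2)·1.5500 - (-1)·-2.9000 - (-3)·-1.8000) / (10) = -0.4400
  w = (3 - (3)·1.5500 - (-3)·-0.4400 - (-2)·-1.8000) / (12) = -0.5475
  t = (5 - (-4)·1.5500 - (-3)·-0.4400 - (2)·-0.5475) / (12) = 0.9146
Iteration 2:
  u = (0 - (-1)·-0.4400 - (4)·-0.5475 - (-1)·0.9146) / (8) = 0.3331
  v = (7 - (2)·0.3331 - (-1)·-0.5475 - (-3)·0.9146) / (10) = 0.8530
  w = (3 - (3)·0.3331 - (-3)·0.8530 - (-2)·0.9146) / (12) = 0.5324
  t = (5 - (-4)·0.3331 - (-3)·0.8530 - (2)·0.5324) / (12) = 0.6522

0.6522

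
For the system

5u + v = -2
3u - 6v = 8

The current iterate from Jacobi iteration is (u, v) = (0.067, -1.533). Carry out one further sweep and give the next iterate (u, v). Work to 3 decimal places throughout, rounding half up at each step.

One sweep:
  u = (-2 - (1)·-1.533) / (5) = -0.093
  v = (8 - (3)·0.067) / (-6) = -1.300

(-0.093, -1.300)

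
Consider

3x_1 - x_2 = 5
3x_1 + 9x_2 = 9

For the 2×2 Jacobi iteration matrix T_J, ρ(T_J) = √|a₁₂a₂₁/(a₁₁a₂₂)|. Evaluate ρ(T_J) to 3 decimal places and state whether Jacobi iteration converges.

0.333

a₁₂a₂₁/(a₁₁a₂₂) = (-1)·(3) / ((3)·(9)) = -0.111111
ρ = √|-0.111111| = √0.111111 = 0.333
ρ < 1, so Jacobi converges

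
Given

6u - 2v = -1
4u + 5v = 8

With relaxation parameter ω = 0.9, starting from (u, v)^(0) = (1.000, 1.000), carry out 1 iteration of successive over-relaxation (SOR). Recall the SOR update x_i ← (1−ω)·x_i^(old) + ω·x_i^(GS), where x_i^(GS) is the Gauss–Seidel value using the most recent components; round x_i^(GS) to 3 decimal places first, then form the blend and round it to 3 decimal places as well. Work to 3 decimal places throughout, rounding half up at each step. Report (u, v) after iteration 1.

(0.250, 1.360)

Iteration 1:
  u: GS value = (-1 - (-2)·1.000) / (6) = 0.167;  u ← (1−ω)·1.000 + ω·0.167 = 0.250
  v: GS value = (8 - (4)·0.250) / (5) = 1.400;  v ← (1−ω)·1.000 + ω·1.400 = 1.360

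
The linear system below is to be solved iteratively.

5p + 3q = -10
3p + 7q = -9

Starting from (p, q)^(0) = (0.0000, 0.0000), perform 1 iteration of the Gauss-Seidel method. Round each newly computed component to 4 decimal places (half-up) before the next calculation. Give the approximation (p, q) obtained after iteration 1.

Iteration 1:
  p = (-10 - (3)·0.0000) / (5) = -2.0000
  q = (-9 - (3)·-2.0000) / (7) = -0.4286

(-2.0000, -0.4286)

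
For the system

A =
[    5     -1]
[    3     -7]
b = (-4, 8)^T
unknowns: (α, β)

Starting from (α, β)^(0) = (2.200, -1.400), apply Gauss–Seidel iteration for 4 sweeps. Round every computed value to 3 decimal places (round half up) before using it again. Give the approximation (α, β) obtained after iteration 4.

Iteration 1:
  α = (-4 - (-1)·-1.400) / (5) = -1.080
  β = (8 - (3)·-1.080) / (-7) = -1.606
Iteration 2:
  α = (-4 - (-1)·-1.606) / (5) = -1.121
  β = (8 - (3)·-1.121) / (-7) = -1.623
Iteration 3:
  α = (-4 - (-1)·-1.623) / (5) = -1.125
  β = (8 - (3)·-1.125) / (-7) = -1.625
Iteration 4:
  α = (-4 - (-1)·-1.625) / (5) = -1.125
  β = (8 - (3)·-1.125) / (-7) = -1.625

(-1.125, -1.625)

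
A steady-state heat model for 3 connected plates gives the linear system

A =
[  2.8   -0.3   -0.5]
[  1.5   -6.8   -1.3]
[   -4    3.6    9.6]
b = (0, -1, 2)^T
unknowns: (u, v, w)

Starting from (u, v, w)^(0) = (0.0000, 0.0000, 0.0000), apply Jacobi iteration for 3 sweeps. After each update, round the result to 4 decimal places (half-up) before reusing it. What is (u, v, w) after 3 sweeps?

Iteration 1:
  u = (0 - (-0.3)·0.0000 - (-0.5)·0.0000) / (2.8) = 0.0000
  v = (-1 - (1.5)·0.0000 - (-1.3)·0.0000) / (-6.8) = 0.1471
  w = (2 - (-4)·0.0000 - (3.6)·0.0000) / (9.6) = 0.2083
Iteration 2:
  u = (0 - (-0.3)·0.1471 - (-0.5)·0.2083) / (2.8) = 0.0530
  v = (-1 - (1.5)·0.0000 - (-1.3)·0.2083) / (-6.8) = 0.1072
  w = (2 - (-4)·0.0000 - (3.6)·0.1471) / (9.6) = 0.1532
Iteration 3:
  u = (0 - (-0.3)·0.1072 - (-0.5)·0.1532) / (2.8) = 0.0388
  v = (-1 - (1.5)·0.0530 - (-1.3)·0.1532) / (-6.8) = 0.1295
  w = (2 - (-4)·0.0530 - (3.6)·0.1072) / (9.6) = 0.1902

(0.0388, 0.1295, 0.1902)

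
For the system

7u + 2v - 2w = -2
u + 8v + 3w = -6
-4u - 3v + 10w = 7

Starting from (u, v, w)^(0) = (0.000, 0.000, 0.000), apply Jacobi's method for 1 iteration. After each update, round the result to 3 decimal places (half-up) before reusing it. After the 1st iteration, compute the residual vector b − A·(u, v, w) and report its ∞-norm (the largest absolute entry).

Iteration 1:
  u = (-2 - (2)·0.000 - (-2)·0.000) / (7) = -0.286
  v = (-6 - (1)·0.000 - (3)·0.000) / (8) = -0.750
  w = (7 - (-4)·0.000 - (-3)·0.000) / (10) = 0.700
Residual b − A·x = (2.902, -1.814, -3.394); ∞-norm = 3.394

3.394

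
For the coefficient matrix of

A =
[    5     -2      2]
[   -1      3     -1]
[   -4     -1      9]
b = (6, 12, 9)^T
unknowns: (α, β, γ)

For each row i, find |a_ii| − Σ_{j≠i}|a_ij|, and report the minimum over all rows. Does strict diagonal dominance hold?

1

row 1: |5| − (2+2) = 1
row 2: |3| − (1+1) = 1
row 3: |9| − (4+1) = 4
minimum over rows = 1 → strictly diagonally dominant (convergence guaranteed)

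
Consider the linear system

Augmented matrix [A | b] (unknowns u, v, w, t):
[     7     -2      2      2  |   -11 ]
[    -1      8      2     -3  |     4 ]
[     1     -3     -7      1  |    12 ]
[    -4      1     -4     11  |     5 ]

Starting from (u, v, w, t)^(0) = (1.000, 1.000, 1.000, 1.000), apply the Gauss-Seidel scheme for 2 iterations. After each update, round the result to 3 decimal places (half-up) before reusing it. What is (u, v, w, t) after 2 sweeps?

(-0.605, 0.556, -2.180, -0.609)

Iteration 1:
  u = (-11 - (-2)·1.000 - (2)·1.000 - (2)·1.000) / (7) = -1.857
  v = (4 - (-1)·-1.857 - (2)·1.000 - (-3)·1.000) / (8) = 0.393
  w = (12 - (1)·-1.857 - (-3)·0.393 - (1)·1.000) / (-7) = -2.005
  t = (5 - (-4)·-1.857 - (1)·0.393 - (-4)·-2.005) / (11) = -0.986
Iteration 2:
  u = (-11 - (-2)·0.393 - (2)·-2.005 - (2)·-0.986) / (7) = -0.605
  v = (4 - (-1)·-0.605 - (2)·-2.005 - (-3)·-0.986) / (8) = 0.556
  w = (12 - (1)·-0.605 - (-3)·0.556 - (1)·-0.986) / (-7) = -2.180
  t = (5 - (-4)·-0.605 - (1)·0.556 - (-4)·-2.180) / (11) = -0.609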